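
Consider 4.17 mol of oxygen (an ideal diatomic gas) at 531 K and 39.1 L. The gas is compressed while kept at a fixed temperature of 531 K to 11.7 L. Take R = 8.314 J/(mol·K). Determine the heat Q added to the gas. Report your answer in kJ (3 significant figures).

Q ≈ -22.2 kJ

Isothermal ⇒ ΔU = 0, so Q = W = nRT ln(V₂/V₁).
Q = (4.17)(8.314)(531) ln(11.7/39.1) = 18409 × -1.207 = -22212 J.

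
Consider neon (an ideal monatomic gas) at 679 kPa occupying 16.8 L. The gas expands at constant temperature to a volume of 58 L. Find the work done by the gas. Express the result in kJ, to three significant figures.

Isothermal: W = nRT ln(V₂/V₁) = P₁V₁ ln(V₂/V₁).
P₁V₁ = (679 kPa)(16.8 L) = 11407 J.
W = 11407 × ln(58/16.8) = 11407 × 1.239
W_by_gas = 14134 J.

W ≈ 14.1 kJ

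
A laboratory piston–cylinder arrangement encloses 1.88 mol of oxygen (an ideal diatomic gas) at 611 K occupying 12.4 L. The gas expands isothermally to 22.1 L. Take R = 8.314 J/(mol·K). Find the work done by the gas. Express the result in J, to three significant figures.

Isothermal: W = nRT ln(V₂/V₁).
W = (1.88)(8.314)(611) × ln(22.1/12.4)
  = 9550 × 0.5779
W_by_gas = 5519 J.

W ≈ 5520 J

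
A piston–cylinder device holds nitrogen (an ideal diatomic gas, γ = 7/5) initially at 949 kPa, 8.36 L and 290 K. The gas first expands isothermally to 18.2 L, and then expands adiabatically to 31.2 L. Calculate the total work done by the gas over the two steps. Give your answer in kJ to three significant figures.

W_total ≈ 10.0 kJ

Step 1 (isothermal): W = P₁V₁ ln(V₂/V₁) = (7934) ln(18.2/8.36) = 6172 J.
After step 1: P = 435.9 kPa, V = 18.2 L, T = 290 K.
Step 2 (adiabatic): W = (P₁V₁ − P₂V₂)/(γ−1) = (7934 − 6395)/0.4 = 3847 J.
W_total = 6172 + 3847 = 10019 J.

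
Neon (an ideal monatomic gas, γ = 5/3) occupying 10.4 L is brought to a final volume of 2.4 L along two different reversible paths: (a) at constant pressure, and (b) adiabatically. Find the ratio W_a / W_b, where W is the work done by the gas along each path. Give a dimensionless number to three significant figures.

Path (a) isobaric: W = P₁(V₂ − V₁) → W_a/(P₁V₁) = -0.7692.
Path (b) adiabatic: W = P₁V₁(1 − (V₁/V₂)^(γ−1))/(γ−1) → W_b/(P₁V₁) = -2.487.
W_a / W_b = -0.7692 / -2.487 = 0.3093.

W_a / W_b ≈ 0.309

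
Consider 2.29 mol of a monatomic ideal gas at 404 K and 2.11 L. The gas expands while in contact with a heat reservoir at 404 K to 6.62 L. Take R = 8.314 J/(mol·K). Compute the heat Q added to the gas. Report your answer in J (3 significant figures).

Q ≈ 8790 J

Isothermal ⇒ ΔU = 0, so Q = W = nRT ln(V₂/V₁).
Q = (2.29)(8.314)(404) ln(6.62/2.11) = 7692 × 1.143 = 8795 J.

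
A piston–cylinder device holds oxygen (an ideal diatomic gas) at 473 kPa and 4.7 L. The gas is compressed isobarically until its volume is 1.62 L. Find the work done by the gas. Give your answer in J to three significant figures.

Isobaric: W = P ΔV.
W = (473 kPa)(1.62 − 4.7 L) = (473)(-3.08) = -1457 J.

W ≈ -1460 J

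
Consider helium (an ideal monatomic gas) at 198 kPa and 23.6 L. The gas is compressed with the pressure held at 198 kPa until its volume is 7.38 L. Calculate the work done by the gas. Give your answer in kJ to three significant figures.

Isobaric: W = P ΔV.
W = (198 kPa)(7.38 − 23.6 L) = (198)(-16.22) = -3212 J.

W ≈ -3.21 kJ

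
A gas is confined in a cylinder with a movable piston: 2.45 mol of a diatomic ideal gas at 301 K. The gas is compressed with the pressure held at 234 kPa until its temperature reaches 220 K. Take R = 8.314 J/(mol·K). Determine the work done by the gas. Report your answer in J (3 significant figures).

W ≈ -1650 J

Isobaric: W = P ΔV = nR ΔT.
W = (2.45)(8.314)(220 − 301) = -1650 J.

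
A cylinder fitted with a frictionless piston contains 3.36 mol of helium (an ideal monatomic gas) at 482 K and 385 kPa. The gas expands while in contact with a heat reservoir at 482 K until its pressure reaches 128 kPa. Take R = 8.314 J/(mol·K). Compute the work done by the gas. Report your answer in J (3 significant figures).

W ≈ 14800 J

Isothermal process: W = nRT ln(V₂/V₁) = nRT ln(P₁/P₂).
W = (3.36)(8.314)(482) × ln(385/128)
  = 13465 × ln(3.008) = 13465 × 1.101
W_by_gas = 14827 J.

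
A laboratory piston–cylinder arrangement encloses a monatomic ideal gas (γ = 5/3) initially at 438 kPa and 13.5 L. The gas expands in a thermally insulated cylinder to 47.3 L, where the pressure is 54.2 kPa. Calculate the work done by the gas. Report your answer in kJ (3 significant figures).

Adiabatic: W = (P₁V₁ − P₂V₂)/(γ − 1) with γ = 5/3.
P₁V₁ = 5913 J, P₂V₂ = 2564 J.
W = (5913 − 2564) / 0.6667 = 5024 J.

W ≈ 5.02 kJ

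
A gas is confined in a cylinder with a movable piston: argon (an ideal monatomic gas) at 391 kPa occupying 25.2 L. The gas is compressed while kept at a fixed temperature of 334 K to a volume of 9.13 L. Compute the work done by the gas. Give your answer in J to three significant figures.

W ≈ -10000 J

Isothermal: W = nRT ln(V₂/V₁) = P₁V₁ ln(V₂/V₁).
P₁V₁ = (391 kPa)(25.2 L) = 9853 J.
W = 9853 × ln(9.13/25.2) = 9853 × -1.015
W_by_gas = -10004 J.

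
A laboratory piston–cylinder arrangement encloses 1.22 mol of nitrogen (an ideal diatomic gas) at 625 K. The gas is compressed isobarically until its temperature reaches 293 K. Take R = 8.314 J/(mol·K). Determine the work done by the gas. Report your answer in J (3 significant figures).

W ≈ -3370 J

Isobaric: W = P ΔV = nR ΔT.
W = (1.22)(8.314)(293 − 625) = -3368 J.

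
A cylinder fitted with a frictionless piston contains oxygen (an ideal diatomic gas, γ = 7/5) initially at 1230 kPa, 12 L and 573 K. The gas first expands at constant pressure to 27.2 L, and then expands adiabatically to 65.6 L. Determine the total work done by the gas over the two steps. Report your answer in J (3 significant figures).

Step 1 (isobaric): W = PΔV = (1230 kPa)(27.2 − 12 L) = 18696 J.
After step 1: P = 1230 kPa, V = 27.2 L, T = 1299 K.
Step 2 (adiabatic): W = (P₁V₁ − P₂V₂)/(γ−1) = (33456 − 23526)/0.4 = 24826 J.
W_total = 18696 + 24826 = 43522 J.

W_total ≈ 43500 J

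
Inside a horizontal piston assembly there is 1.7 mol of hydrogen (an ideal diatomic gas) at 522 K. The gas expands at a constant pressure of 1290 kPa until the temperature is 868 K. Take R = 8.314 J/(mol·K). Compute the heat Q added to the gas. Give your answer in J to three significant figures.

Q ≈ 17100 J

Isobaric: W = nRΔT = (1.7)(8.314)(346) = 4890 J.
ΔU = nCᵥΔT with Cᵥ = 5R/2: ΔU = (1.7)(20.79)(346) = 12226 J.
Q = ΔU + W = 12226 + 4890 = 17116 J.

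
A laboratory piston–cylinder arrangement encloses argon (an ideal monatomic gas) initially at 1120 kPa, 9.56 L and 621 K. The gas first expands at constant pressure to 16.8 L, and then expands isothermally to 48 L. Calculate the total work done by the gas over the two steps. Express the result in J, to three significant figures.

W_total ≈ 27900 J

Step 1 (isobaric): W = PΔV = (1120 kPa)(16.8 − 9.56 L) = 8109 J.
After step 1: P = 1120 kPa, V = 16.8 L, T = 1091 K.
Step 2 (isothermal): W = P₁V₁ ln(V₂/V₁) = (18816) ln(48/16.8) = 19753 J.
W_total = 8109 + 19753 = 27862 J.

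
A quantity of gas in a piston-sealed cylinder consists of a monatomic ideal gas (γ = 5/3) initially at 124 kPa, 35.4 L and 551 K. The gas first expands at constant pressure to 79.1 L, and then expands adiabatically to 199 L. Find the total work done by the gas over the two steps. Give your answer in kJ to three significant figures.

Step 1 (isobaric): W = PΔV = (124 kPa)(79.1 − 35.4 L) = 5419 J.
After step 1: P = 124 kPa, V = 79.1 L, T = 1231 K.
Step 2 (adiabatic): W = (P₁V₁ − P₂V₂)/(γ−1) = (9808 − 5302)/0.667 = 6759 J.
W_total = 5419 + 6759 = 12178 J.

W_total ≈ 12.2 kJ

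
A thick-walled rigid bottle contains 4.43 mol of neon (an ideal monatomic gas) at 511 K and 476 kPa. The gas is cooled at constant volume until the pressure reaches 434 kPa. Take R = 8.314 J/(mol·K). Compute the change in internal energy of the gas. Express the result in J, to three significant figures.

Constant volume ⇒ W = 0, so Q = ΔU = nCᵥΔT with Cᵥ = 3R/2 = 12.47 J/(mol·K).
At constant V, T₂/T₁ = P₂/P₁ ⇒ ΔT = T₁(P₂/P₁ − 1) = 511·(434/476 − 1) = -45.09 K.
ΔU = (4.43)(12.47)(-45.09) = -2491 J.

ΔU ≈ -2490 J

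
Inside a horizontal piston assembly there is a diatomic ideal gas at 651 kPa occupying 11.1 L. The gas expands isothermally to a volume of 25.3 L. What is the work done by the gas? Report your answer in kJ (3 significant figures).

W ≈ 5.95 kJ

Isothermal: W = nRT ln(V₂/V₁) = P₁V₁ ln(V₂/V₁).
P₁V₁ = (651 kPa)(11.1 L) = 7226 J.
W = 7226 × ln(25.3/11.1) = 7226 × 0.8239
W_by_gas = 5953 J.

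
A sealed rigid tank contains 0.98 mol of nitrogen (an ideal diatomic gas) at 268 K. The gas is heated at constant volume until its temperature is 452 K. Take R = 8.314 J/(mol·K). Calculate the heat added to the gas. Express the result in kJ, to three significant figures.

Constant volume ⇒ W = 0, so Q = ΔU = nCᵥΔT with Cᵥ = 5R/2 = 20.79 J/(mol·K).
ΔU = (0.98)(20.79)(452 − 268) = 3748 J.

Q ≈ 3.75 kJ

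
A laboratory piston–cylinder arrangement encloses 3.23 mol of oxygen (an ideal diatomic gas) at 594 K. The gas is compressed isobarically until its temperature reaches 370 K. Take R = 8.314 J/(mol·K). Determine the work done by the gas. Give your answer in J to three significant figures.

Isobaric: W = P ΔV = nR ΔT.
W = (3.23)(8.314)(370 − 594) = -6015 J.

W ≈ -6020 J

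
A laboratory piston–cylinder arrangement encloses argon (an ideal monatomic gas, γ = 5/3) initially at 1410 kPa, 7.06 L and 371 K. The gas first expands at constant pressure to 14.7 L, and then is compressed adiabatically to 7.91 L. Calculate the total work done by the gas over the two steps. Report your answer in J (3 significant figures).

W_total ≈ -5130 J

Step 1 (isobaric): W = PΔV = (1410 kPa)(14.7 − 7.06 L) = 10772 J.
After step 1: P = 1410 kPa, V = 14.7 L, T = 772.5 K.
Step 2 (adiabatic): W = (P₁V₁ − P₂V₂)/(γ−1) = (20727 − 31330)/0.667 = -15905 J.
W_total = 10772 − 15905 = -5132 J.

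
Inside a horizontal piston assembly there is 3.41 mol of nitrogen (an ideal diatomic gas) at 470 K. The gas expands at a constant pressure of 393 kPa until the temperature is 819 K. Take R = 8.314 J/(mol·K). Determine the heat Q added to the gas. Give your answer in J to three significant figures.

Isobaric: W = nRΔT = (3.41)(8.314)(349) = 9894 J.
ΔU = nCᵥΔT with Cᵥ = 5R/2: ΔU = (3.41)(20.79)(349) = 24736 J.
Q = ΔU + W = 24736 + 9894 = 34630 J.

Q ≈ 34600 J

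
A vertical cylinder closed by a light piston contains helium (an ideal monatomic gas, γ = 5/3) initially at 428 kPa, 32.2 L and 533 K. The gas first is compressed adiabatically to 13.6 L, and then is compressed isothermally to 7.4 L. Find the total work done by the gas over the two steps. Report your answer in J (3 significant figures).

W_total ≈ -30900 J

Step 1 (adiabatic): W = (P₁V₁ − P₂V₂)/(γ−1) = (13782 − 24482)/0.667 = -16050 J.
After step 1: P = 1800 kPa, V = 13.6 L, T = 946.8 K.
Step 2 (isothermal): W = P₁V₁ ln(V₂/V₁) = (24482) ln(7.4/13.6) = -14899 J.
W_total = -16050 − 14899 = -30950 J.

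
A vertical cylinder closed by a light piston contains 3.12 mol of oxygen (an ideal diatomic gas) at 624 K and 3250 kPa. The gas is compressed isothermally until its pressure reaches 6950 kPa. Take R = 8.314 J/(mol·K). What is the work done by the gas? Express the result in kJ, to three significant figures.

Isothermal process: W = nRT ln(V₂/V₁) = nRT ln(P₁/P₂).
W = (3.12)(8.314)(624) × ln(3250/6950)
  = 16186 × ln(0.4676) = 16186 × -0.7601
W_by_gas = -12303 J.

W ≈ -12.3 kJ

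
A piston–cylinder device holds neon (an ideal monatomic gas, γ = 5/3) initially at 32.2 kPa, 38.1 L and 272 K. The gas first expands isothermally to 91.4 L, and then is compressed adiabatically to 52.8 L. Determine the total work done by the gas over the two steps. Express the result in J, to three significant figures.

Step 1 (isothermal): W = P₁V₁ ln(V₂/V₁) = (1227) ln(91.4/38.1) = 1074 J.
After step 1: P = 13.42 kPa, V = 91.4 L, T = 272 K.
Step 2 (adiabatic): W = (P₁V₁ − P₂V₂)/(γ−1) = (1227 − 1769)/0.667 = -812.8 J.
W_total = 1074 − 812.8 = 260.7 J.

W_total ≈ 261 J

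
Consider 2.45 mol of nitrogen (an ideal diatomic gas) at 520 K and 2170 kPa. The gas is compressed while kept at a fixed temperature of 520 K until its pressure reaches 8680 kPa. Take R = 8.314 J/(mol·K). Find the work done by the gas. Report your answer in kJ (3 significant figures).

W ≈ -14.7 kJ

Isothermal process: W = nRT ln(V₂/V₁) = nRT ln(P₁/P₂).
W = (2.45)(8.314)(520) × ln(2170/8680)
  = 10592 × ln(0.25) = 10592 × -1.386
W_by_gas = -14684 J.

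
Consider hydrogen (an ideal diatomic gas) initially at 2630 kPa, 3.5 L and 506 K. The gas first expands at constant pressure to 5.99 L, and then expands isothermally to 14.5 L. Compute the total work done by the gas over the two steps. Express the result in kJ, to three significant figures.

Step 1 (isobaric): W = PΔV = (2630 kPa)(5.99 − 3.5 L) = 6549 J.
After step 1: P = 2630 kPa, V = 5.99 L, T = 866 K.
Step 2 (isothermal): W = P₁V₁ ln(V₂/V₁) = (15754) ln(14.5/5.99) = 13927 J.
W_total = 6549 + 13927 = 20476 J.

W_total ≈ 20.5 kJ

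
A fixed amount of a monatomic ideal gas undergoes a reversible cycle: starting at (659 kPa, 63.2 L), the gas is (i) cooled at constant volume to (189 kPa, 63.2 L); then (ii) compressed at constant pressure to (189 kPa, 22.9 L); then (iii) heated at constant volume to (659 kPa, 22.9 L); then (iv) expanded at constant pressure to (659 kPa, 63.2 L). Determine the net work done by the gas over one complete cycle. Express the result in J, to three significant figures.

W_net ≈ 18900 J

Constant-volume legs do no work.
W(ii) = (189)(22.9 − 63.2) = -7617 J; W(iv) = (659)(63.2 − 22.9) = 26558 J.
W_net = -7617 + 26558 = 18941 J (the clockwise enclosed area).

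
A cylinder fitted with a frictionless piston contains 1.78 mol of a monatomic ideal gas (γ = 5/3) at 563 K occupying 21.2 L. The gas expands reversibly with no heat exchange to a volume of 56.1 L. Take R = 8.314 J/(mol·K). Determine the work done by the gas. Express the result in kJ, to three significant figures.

W ≈ 5.97 kJ

Adiabatic: TV^(γ−1) = const with γ = 5/3.
T₂ = T₁ (V₁/V₂)^(γ−1) = 563 × (21.2/56.1)^0.667 = 563 × 0.5227 = 294.3 K.
W_by = nCᵥ(T₁ − T₂) = (1.78)(12.47)(563 − 294.3) = 5965 J.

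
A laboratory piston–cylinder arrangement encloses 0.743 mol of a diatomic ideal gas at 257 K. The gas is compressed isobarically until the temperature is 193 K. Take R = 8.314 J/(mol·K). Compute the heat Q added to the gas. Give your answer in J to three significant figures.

Isobaric: W = nRΔT = (0.743)(8.314)(-64) = -395.3 J.
ΔU = nCᵥΔT with Cᵥ = 5R/2: ΔU = (0.743)(20.79)(-64) = -988.4 J.
Q = ΔU + W = -988.4 − 395.3 = -1384 J.

Q ≈ -1380 J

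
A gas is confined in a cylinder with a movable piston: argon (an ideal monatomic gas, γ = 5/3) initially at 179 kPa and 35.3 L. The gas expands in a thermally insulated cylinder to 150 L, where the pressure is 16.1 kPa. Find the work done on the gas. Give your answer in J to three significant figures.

W ≈ -5860 J

Adiabatic: W = (P₁V₁ − P₂V₂)/(γ − 1) with γ = 5/3.
P₁V₁ = 6319 J, P₂V₂ = 2415 J.
W = (6319 − 2415) / 0.6667 = 5856 J.
Work on gas = −W_by = -5856 J.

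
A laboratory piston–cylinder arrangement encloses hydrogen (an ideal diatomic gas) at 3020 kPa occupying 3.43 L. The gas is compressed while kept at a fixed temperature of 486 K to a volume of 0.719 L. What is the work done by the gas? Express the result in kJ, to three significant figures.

W ≈ -16.2 kJ

Isothermal: W = nRT ln(V₂/V₁) = P₁V₁ ln(V₂/V₁).
P₁V₁ = (3020 kPa)(3.43 L) = 10359 J.
W = 10359 × ln(0.719/3.43) = 10359 × -1.562
W_by_gas = -16185 J.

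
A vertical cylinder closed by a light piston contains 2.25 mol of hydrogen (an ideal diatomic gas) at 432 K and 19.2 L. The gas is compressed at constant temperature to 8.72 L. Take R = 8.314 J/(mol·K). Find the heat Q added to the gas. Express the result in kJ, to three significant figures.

Q ≈ -6.38 kJ

Isothermal ⇒ ΔU = 0, so Q = W = nRT ln(V₂/V₁).
Q = (2.25)(8.314)(432) ln(8.72/19.2) = 8081 × -0.7893 = -6378 J.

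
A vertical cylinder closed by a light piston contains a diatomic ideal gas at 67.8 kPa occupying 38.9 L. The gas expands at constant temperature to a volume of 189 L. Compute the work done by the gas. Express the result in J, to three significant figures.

W ≈ 4170 J

Isothermal: W = nRT ln(V₂/V₁) = P₁V₁ ln(V₂/V₁).
P₁V₁ = (67.8 kPa)(38.9 L) = 2637 J.
W = 2637 × ln(189/38.9) = 2637 × 1.581
W_by_gas = 4169 J.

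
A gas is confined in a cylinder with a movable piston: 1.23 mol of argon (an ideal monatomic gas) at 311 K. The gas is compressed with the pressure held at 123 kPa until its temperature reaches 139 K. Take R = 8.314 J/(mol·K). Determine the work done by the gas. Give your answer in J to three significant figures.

Isobaric: W = P ΔV = nR ΔT.
W = (1.23)(8.314)(139 − 311) = -1759 J.

W ≈ -1760 J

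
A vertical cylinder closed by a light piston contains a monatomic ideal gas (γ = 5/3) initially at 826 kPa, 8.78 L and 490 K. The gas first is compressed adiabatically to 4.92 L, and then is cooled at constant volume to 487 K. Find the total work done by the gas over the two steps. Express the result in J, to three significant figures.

W_total ≈ -5130 J

Step 1 (adiabatic): W = (P₁V₁ − P₂V₂)/(γ−1) = (7252 − 10670)/0.667 = -5126 J.
Step 2 (isochoric): W = 0 (constant volume).
W_total = -5126 + 0 = -5126 J.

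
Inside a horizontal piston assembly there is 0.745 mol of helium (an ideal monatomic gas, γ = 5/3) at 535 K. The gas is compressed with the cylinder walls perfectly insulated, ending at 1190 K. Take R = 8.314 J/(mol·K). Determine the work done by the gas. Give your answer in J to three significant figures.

W ≈ -6090 J

Adiabatic ⇒ Q = 0, so W_by = −ΔU = nCᵥ(T₁ − T₂).
Cᵥ = 3R/2 = 12.47 J/(mol·K).
W = (0.745)(12.47)(535 − 1190) = -6086 J.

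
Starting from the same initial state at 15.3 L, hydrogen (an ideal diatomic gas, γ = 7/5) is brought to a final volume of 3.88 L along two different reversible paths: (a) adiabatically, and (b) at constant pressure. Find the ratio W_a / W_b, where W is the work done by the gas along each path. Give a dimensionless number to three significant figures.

W_a / W_b ≈ 2.45

Path (a) adiabatic: W = P₁V₁(1 − (V₁/V₂)^(γ−1))/(γ−1) → W_a/(P₁V₁) = -1.828.
Path (b) isobaric: W = P₁(V₂ − V₁) → W_b/(P₁V₁) = -0.7464.
W_a / W_b = -1.828 / -0.7464 = 2.449.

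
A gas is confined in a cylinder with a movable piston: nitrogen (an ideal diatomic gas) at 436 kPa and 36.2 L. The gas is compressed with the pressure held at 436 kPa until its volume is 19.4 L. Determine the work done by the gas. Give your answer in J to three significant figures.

W ≈ -7320 J

Isobaric: W = P ΔV.
W = (436 kPa)(19.4 − 36.2 L) = (436)(-16.8) = -7325 J.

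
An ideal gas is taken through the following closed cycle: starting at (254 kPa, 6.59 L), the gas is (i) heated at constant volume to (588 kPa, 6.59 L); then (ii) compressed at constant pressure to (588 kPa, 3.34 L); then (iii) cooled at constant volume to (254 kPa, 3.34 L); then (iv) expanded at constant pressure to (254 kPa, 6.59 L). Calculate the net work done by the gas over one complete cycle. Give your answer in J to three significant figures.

Constant-volume legs do no work.
W(ii) = (588)(3.34 − 6.59) = -1911 J; W(iv) = (254)(6.59 − 3.34) = 825.5 J.
W_net = -1911 + 825.5 = -1086 J (the counter-clockwise enclosed area).

W_net ≈ -1090 J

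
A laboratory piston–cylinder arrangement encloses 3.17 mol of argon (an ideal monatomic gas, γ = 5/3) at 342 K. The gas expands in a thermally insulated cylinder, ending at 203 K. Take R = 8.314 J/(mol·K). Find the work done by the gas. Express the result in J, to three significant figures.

W ≈ 5500 J

Adiabatic ⇒ Q = 0, so W_by = −ΔU = nCᵥ(T₁ − T₂).
Cᵥ = 3R/2 = 12.47 J/(mol·K).
W = (3.17)(12.47)(342 − 203) = 5495 J.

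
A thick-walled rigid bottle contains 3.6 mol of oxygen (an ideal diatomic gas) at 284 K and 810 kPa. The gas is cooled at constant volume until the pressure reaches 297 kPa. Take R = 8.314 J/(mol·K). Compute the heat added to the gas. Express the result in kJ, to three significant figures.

Constant volume ⇒ W = 0, so Q = ΔU = nCᵥΔT with Cᵥ = 5R/2 = 20.79 J/(mol·K).
At constant V, T₂/T₁ = P₂/P₁ ⇒ ΔT = T₁(P₂/P₁ − 1) = 284·(297/810 − 1) = -179.9 K.
ΔU = (3.6)(20.79)(-179.9) = -13459 J.

Q ≈ -13.5 kJ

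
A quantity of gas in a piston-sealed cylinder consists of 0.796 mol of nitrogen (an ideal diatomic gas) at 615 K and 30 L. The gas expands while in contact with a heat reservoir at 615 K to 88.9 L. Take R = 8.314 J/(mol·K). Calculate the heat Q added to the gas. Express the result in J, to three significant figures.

Isothermal ⇒ ΔU = 0, so Q = W = nRT ln(V₂/V₁).
Q = (0.796)(8.314)(615) ln(88.9/30) = 4070 × 1.086 = 4421 J.

Q ≈ 4420 J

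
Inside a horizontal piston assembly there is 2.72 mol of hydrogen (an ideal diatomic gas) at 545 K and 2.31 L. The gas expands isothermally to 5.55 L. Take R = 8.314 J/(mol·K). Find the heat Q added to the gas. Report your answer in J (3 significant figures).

Q ≈ 10800 J

Isothermal ⇒ ΔU = 0, so Q = W = nRT ln(V₂/V₁).
Q = (2.72)(8.314)(545) ln(5.55/2.31) = 12325 × 0.8766 = 10803 J.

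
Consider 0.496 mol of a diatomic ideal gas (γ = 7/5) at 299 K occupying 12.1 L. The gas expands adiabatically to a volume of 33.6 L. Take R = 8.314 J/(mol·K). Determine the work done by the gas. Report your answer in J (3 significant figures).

Adiabatic: TV^(γ−1) = const with γ = 7/5.
T₂ = T₁ (V₁/V₂)^(γ−1) = 299 × (12.1/33.6)^0.4 = 299 × 0.6646 = 198.7 K.
W_by = nCᵥ(T₁ − T₂) = (0.496)(20.79)(299 − 198.7) = 1034 J.

W ≈ 1030 J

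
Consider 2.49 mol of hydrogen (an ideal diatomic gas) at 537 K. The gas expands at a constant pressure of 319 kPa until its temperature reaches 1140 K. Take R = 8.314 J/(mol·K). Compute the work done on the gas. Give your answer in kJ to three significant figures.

Isobaric: W = P ΔV = nR ΔT.
W = (2.49)(8.314)(1140 − 537) = 12483 J.
Work on gas = −W_by = -12483 J.

W ≈ -12.5 kJ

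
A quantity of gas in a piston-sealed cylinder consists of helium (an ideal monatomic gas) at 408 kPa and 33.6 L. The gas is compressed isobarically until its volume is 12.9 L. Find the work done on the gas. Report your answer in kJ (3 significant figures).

W ≈ 8.45 kJ

Isobaric: W = P ΔV.
W = (408 kPa)(12.9 − 33.6 L) = (408)(-20.7) = -8446 J.
Work on gas = −W_by = 8446 J.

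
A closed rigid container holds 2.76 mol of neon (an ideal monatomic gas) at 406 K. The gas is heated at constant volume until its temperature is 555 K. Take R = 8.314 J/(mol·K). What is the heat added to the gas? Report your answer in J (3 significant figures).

Constant volume ⇒ W = 0, so Q = ΔU = nCᵥΔT with Cᵥ = 3R/2 = 12.47 J/(mol·K).
ΔU = (2.76)(12.47)(555 − 406) = 5129 J.

Q ≈ 5130 J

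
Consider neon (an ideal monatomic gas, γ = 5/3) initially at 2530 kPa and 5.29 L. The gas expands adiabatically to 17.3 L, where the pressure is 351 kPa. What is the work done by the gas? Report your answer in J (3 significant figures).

Adiabatic: W = (P₁V₁ − P₂V₂)/(γ − 1) with γ = 5/3.
P₁V₁ = 13384 J, P₂V₂ = 6072 J.
W = (13384 − 6072) / 0.6667 = 10967 J.

W ≈ 11000 J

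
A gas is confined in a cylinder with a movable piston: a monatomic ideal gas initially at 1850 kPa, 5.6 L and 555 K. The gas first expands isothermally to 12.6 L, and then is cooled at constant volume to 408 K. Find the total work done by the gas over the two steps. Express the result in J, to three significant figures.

Step 1 (isothermal): W = P₁V₁ ln(V₂/V₁) = (10360) ln(12.6/5.6) = 8401 J.
Step 2 (isochoric): W = 0 (constant volume).
W_total = 8401 + 0 = 8401 J.

W_total ≈ 8400 J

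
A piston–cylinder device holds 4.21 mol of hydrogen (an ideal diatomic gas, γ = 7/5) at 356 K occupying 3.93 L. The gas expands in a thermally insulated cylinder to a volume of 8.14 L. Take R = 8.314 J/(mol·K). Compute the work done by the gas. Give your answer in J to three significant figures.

Adiabatic: TV^(γ−1) = const with γ = 7/5.
T₂ = T₁ (V₁/V₂)^(γ−1) = 356 × (3.93/8.14)^0.4 = 356 × 0.7473 = 266 K.
W_by = nCᵥ(T₁ − T₂) = (4.21)(20.79)(356 − 266) = 7871 J.

W ≈ 7870 J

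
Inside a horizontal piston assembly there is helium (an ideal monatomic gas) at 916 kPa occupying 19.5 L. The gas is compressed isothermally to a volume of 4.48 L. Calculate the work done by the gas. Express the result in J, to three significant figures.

Isothermal: W = nRT ln(V₂/V₁) = P₁V₁ ln(V₂/V₁).
P₁V₁ = (916 kPa)(19.5 L) = 17862 J.
W = 17862 × ln(4.48/19.5) = 17862 × -1.471
W_by_gas = -26271 J.

W ≈ -26300 J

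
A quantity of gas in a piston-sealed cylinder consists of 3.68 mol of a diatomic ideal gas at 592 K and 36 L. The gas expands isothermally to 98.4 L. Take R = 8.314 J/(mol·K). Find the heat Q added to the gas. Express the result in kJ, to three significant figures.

Q ≈ 18.2 kJ

Isothermal ⇒ ΔU = 0, so Q = W = nRT ln(V₂/V₁).
Q = (3.68)(8.314)(592) ln(98.4/36) = 18113 × 1.006 = 18213 J.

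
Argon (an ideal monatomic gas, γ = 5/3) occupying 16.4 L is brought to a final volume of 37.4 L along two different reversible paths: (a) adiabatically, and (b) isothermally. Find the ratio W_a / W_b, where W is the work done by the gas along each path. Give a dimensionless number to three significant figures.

W_a / W_b ≈ 0.769

Path (a) adiabatic: W = P₁V₁(1 − (V₁/V₂)^(γ−1))/(γ−1) → W_a/(P₁V₁) = 0.6342.
Path (b) isothermal: W = P₁V₁ ln(V₂/V₁) → W_b/(P₁V₁) = 0.8244.
W_a / W_b = 0.6342 / 0.8244 = 0.7693.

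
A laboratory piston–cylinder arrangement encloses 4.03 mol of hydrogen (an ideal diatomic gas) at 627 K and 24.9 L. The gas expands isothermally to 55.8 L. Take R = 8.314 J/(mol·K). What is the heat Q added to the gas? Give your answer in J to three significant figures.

Isothermal ⇒ ΔU = 0, so Q = W = nRT ln(V₂/V₁).
Q = (4.03)(8.314)(627) ln(55.8/24.9) = 21008 × 0.8069 = 16951 J.

Q ≈ 17000 J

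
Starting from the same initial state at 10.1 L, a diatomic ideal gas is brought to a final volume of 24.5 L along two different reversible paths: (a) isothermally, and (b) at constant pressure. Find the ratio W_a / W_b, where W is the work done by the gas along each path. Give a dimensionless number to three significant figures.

W_a / W_b ≈ 0.622

Path (a) isothermal: W = P₁V₁ ln(V₂/V₁) → W_a/(P₁V₁) = 0.8861.
Path (b) isobaric: W = P₁(V₂ − V₁) → W_b/(P₁V₁) = 1.426.
W_a / W_b = 0.8861 / 1.426 = 0.6215.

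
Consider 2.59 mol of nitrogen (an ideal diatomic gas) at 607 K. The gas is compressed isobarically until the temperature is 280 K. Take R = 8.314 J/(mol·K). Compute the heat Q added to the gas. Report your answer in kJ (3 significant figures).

Q ≈ -24.6 kJ

Isobaric: W = nRΔT = (2.59)(8.314)(-327) = -7041 J.
ΔU = nCᵥΔT with Cᵥ = 5R/2: ΔU = (2.59)(20.79)(-327) = -17603 J.
Q = ΔU + W = -17603 − 7041 = -24645 J.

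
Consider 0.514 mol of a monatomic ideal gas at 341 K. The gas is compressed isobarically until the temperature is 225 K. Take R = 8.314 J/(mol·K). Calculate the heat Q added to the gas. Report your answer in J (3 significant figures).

Isobaric: W = nRΔT = (0.514)(8.314)(-116) = -495.7 J.
ΔU = nCᵥΔT with Cᵥ = 3R/2: ΔU = (0.514)(12.47)(-116) = -743.6 J.
Q = ΔU + W = -743.6 − 495.7 = -1239 J.

Q ≈ -1240 J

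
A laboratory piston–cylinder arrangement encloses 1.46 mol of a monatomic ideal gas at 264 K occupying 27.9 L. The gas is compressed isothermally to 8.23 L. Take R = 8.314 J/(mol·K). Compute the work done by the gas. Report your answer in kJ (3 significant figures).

Isothermal: W = nRT ln(V₂/V₁).
W = (1.46)(8.314)(264) × ln(8.23/27.9)
  = 3205 × -1.221
W_by_gas = -3912 J.

W ≈ -3.91 kJ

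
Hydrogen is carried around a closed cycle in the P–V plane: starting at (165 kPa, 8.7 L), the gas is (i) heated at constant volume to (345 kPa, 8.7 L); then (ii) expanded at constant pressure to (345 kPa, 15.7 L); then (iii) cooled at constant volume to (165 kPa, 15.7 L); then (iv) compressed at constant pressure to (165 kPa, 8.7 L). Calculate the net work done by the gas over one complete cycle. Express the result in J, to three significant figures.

Constant-volume legs do no work.
W(ii) = (345)(15.7 − 8.7) = 2415 J; W(iv) = (165)(8.7 − 15.7) = -1155 J.
W_net = 2415 − 1155 = 1260 J (the clockwise enclosed area).

W_net ≈ 1260 J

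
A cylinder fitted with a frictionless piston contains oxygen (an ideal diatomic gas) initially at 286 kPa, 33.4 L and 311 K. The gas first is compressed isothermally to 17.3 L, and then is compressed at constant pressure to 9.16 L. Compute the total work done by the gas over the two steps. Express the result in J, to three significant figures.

Step 1 (isothermal): W = P₁V₁ ln(V₂/V₁) = (9552) ln(17.3/33.4) = -6284 J.
After step 1: P = 552.2 kPa, V = 17.3 L, T = 311 K.
Step 2 (isobaric): W = PΔV = (552.2 kPa)(9.16 − 17.3 L) = -4495 J.
W_total = -6284 − 4495 = -10779 J.

W_total ≈ -10800 J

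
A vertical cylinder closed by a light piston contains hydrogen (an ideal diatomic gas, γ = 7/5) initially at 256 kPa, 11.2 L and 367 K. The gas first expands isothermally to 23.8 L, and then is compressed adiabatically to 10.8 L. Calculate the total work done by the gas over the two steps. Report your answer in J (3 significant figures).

Step 1 (isothermal): W = P₁V₁ ln(V₂/V₁) = (2867) ln(23.8/11.2) = 2161 J.
After step 1: P = 120.5 kPa, V = 23.8 L, T = 367 K.
Step 2 (adiabatic): W = (P₁V₁ − P₂V₂)/(γ−1) = (2867 − 3933)/0.4 = -2664 J.
W_total = 2161 − 2664 = -503.2 J.

W_total ≈ -503 J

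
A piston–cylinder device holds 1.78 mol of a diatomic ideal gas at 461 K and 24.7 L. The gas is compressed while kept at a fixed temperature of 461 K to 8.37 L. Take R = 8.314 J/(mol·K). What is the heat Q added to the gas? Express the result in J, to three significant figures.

Q ≈ -7380 J

Isothermal ⇒ ΔU = 0, so Q = W = nRT ln(V₂/V₁).
Q = (1.78)(8.314)(461) ln(8.37/24.7) = 6822 × -1.082 = -7383 J.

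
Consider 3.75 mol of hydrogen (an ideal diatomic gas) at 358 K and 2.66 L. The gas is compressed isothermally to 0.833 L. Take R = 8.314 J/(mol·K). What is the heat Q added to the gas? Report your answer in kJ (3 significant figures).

Q ≈ -13.0 kJ

Isothermal ⇒ ΔU = 0, so Q = W = nRT ln(V₂/V₁).
Q = (3.75)(8.314)(358) ln(0.833/2.66) = 11162 × -1.161 = -12959 J.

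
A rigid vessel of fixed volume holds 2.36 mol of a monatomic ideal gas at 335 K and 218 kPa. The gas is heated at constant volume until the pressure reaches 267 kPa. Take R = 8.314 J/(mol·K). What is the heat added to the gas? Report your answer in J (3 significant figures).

Constant volume ⇒ W = 0, so Q = ΔU = nCᵥΔT with Cᵥ = 3R/2 = 12.47 J/(mol·K).
At constant V, T₂/T₁ = P₂/P₁ ⇒ ΔT = T₁(P₂/P₁ − 1) = 335·(267/218 − 1) = 75.3 K.
ΔU = (2.36)(12.47)(75.3) = 2216 J.

Q ≈ 2220 J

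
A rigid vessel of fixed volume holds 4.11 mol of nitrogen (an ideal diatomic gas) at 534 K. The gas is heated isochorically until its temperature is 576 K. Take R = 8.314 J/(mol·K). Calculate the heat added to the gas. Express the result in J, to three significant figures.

Q ≈ 3590 J

Constant volume ⇒ W = 0, so Q = ΔU = nCᵥΔT with Cᵥ = 5R/2 = 20.79 J/(mol·K).
ΔU = (4.11)(20.79)(576 − 534) = 3588 J.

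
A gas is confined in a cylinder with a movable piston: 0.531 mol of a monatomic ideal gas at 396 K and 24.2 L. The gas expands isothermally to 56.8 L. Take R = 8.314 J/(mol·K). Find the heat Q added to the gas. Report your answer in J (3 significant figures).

Q ≈ 1490 J

Isothermal ⇒ ΔU = 0, so Q = W = nRT ln(V₂/V₁).
Q = (0.531)(8.314)(396) ln(56.8/24.2) = 1748 × 0.8532 = 1492 J.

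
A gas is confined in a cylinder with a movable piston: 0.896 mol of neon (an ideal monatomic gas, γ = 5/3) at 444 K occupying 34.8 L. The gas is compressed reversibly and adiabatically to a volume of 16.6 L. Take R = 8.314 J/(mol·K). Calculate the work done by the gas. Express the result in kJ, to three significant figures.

W ≈ -3.17 kJ

Adiabatic: TV^(γ−1) = const with γ = 5/3.
T₂ = T₁ (V₁/V₂)^(γ−1) = 444 × (34.8/16.6)^0.667 = 444 × 1.638 = 727.3 K.
W_by = nCᵥ(T₁ − T₂) = (0.896)(12.47)(444 − 727.3) = -3165 J.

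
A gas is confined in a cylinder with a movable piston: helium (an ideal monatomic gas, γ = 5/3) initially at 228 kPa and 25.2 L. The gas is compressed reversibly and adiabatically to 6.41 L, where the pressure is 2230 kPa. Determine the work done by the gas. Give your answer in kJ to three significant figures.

Adiabatic: W = (P₁V₁ − P₂V₂)/(γ − 1) with γ = 5/3.
P₁V₁ = 5746 J, P₂V₂ = 14294 J.
W = (5746 − 14294) / 0.6667 = -12823 J.

W ≈ -12.8 kJ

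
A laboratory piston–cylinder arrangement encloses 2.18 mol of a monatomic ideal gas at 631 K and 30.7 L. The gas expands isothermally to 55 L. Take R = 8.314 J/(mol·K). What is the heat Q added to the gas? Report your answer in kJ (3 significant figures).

Q ≈ 6.67 kJ

Isothermal ⇒ ΔU = 0, so Q = W = nRT ln(V₂/V₁).
Q = (2.18)(8.314)(631) ln(55/30.7) = 11437 × 0.5831 = 6668 J.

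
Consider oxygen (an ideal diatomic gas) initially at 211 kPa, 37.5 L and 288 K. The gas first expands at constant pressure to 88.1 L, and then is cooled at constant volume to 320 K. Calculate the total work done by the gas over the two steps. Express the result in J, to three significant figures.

W_total ≈ 10700 J

Step 1 (isobaric): W = PΔV = (211 kPa)(88.1 − 37.5 L) = 10677 J.
Step 2 (isochoric): W = 0 (constant volume).
W_total = 10677 + 0 = 10677 J.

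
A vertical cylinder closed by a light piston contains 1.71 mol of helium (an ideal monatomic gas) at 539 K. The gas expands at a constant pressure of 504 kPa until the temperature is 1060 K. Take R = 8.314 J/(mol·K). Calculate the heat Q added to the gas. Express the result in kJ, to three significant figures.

Q ≈ 18.5 kJ

Isobaric: W = nRΔT = (1.71)(8.314)(521) = 7407 J.
ΔU = nCᵥΔT with Cᵥ = 3R/2: ΔU = (1.71)(12.47)(521) = 11111 J.
Q = ΔU + W = 11111 + 7407 = 18518 J.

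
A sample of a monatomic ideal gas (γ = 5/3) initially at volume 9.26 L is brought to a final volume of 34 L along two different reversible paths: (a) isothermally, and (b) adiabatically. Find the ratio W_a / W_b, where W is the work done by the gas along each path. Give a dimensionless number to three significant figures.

W_a / W_b ≈ 1.50

Path (a) isothermal: W = P₁V₁ ln(V₂/V₁) → W_a/(P₁V₁) = 1.301.
Path (b) adiabatic: W = P₁V₁(1 − (V₁/V₂)^(γ−1))/(γ−1) → W_b/(P₁V₁) = 0.8698.
W_a / W_b = 1.301 / 0.8698 = 1.495.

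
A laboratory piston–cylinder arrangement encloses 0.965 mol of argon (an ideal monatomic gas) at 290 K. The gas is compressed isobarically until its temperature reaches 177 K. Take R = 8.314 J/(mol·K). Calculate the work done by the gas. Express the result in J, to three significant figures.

W ≈ -907 J

Isobaric: W = P ΔV = nR ΔT.
W = (0.965)(8.314)(177 − 290) = -906.6 J.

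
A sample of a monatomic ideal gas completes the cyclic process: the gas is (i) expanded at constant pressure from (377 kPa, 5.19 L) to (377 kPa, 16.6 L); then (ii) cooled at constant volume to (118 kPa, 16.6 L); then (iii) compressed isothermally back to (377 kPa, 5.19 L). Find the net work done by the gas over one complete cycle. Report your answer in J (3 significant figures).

Leg (i): W = PΔV = (377)(16.6 − 5.19) = 4302 J.
Leg (ii): W = 0.
Leg (iii): W = PᵢVᵢ ln(V_f/Vᵢ) = (1959) ln(5.19/16.6) = -2277 J.
W_net = 4302 − 2277 = 2024 J.

W_net ≈ 2020 J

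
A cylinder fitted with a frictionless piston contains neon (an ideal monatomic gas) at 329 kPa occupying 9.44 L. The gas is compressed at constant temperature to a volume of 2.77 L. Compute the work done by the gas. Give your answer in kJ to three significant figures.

W ≈ -3.81 kJ

Isothermal: W = nRT ln(V₂/V₁) = P₁V₁ ln(V₂/V₁).
P₁V₁ = (329 kPa)(9.44 L) = 3106 J.
W = 3106 × ln(2.77/9.44) = 3106 × -1.226
W_by_gas = -3808 J.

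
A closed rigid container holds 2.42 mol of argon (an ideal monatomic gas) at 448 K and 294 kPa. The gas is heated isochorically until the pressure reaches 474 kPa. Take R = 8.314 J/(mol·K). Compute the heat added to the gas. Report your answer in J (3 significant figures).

Constant volume ⇒ W = 0, so Q = ΔU = nCᵥΔT with Cᵥ = 3R/2 = 12.47 J/(mol·K).
At constant V, T₂/T₁ = P₂/P₁ ⇒ ΔT = T₁(P₂/P₁ − 1) = 448·(474/294 − 1) = 274.3 K.
ΔU = (2.42)(12.47)(274.3) = 8278 J.

Q ≈ 8280 J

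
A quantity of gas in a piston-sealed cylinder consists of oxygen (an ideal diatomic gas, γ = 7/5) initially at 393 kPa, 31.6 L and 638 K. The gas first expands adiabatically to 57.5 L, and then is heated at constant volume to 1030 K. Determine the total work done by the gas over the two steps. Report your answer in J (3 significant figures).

Step 1 (adiabatic): W = (P₁V₁ − P₂V₂)/(γ−1) = (12419 − 9774)/0.4 = 6611 J.
Step 2 (isochoric): W = 0 (constant volume).
W_total = 6611 + 0 = 6611 J.

W_total ≈ 6610 J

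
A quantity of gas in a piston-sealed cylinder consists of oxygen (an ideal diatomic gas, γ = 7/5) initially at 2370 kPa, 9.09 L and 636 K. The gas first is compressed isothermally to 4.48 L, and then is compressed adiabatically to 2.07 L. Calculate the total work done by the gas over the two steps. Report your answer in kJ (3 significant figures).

W_total ≈ -34.7 kJ

Step 1 (isothermal): W = P₁V₁ ln(V₂/V₁) = (21543) ln(4.48/9.09) = -15243 J.
After step 1: P = 4809 kPa, V = 4.48 L, T = 636 K.
Step 2 (adiabatic): W = (P₁V₁ − P₂V₂)/(γ−1) = (21543 − 29338)/0.4 = -19488 J.
W_total = -15243 − 19488 = -34731 J.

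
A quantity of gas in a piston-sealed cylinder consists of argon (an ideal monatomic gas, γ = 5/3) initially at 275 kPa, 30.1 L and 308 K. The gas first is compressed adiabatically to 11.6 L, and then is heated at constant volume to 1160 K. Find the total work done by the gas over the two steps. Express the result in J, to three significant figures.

Step 1 (adiabatic): W = (P₁V₁ − P₂V₂)/(γ−1) = (8278 − 15630)/0.667 = -11029 J.
Step 2 (isochoric): W = 0 (constant volume).
W_total = -11029 + 0 = -11029 J.

W_total ≈ -11000 J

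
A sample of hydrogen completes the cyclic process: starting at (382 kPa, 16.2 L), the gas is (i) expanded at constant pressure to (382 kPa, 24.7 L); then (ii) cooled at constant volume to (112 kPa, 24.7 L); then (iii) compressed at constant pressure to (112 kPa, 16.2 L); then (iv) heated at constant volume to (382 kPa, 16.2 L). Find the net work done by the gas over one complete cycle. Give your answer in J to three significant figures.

W_net ≈ 2300 J

Constant-volume legs do no work.
W(i) = (382)(24.7 − 16.2) = 3247 J; W(iii) = (112)(16.2 − 24.7) = -952 J.
W_net = 3247 − 952 = 2295 J (the clockwise enclosed area).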